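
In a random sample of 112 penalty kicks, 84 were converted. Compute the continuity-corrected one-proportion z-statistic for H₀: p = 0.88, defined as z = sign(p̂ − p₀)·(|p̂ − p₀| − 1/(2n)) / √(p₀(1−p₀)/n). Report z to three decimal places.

p̂ = 84/112 = 0.75000. p̂ − p₀ = -0.130000.
Continuity correction 1/(2n) = 1/224 = 0.004464.
Corrected numerator: |-0.130000| − 0.004464 = 0.125536.
Under H₀, SE = √(p₀(1−p₀)/n) = √(0.88·0.12/112) = √0.000942857 = 0.030706.
z = (−)0.125536/0.030706 = -4.088.

z = -4.088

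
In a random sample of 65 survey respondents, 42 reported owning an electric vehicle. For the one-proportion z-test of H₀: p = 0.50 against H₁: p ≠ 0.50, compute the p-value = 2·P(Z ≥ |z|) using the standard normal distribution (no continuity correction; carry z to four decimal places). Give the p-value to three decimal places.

With x = 42 successes in n = 65, p̂ = 0.64615.
Null standard error: √(0.50·0.50/65) = √0.003846154 = 0.062017.
z = (p̂ − p₀)/SE = (42/65 − 0.50)/0.062017 ≈ 2.3567.
p-value = 2·P(Z ≥ |z|) with z = 2.3567 → 0.018.

p-value = 0.018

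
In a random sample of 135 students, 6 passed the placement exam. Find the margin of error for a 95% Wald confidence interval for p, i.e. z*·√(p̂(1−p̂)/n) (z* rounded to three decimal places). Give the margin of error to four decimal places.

The sample proportion is 6/135 = 0.04444.
SE = √(p̂(1−p̂)/n) = √(0.042469/135) = 0.017737.
z* = 1.960 at the 95% level.
ME = 1.960·0.017737 = 0.0348.

ME = 0.0348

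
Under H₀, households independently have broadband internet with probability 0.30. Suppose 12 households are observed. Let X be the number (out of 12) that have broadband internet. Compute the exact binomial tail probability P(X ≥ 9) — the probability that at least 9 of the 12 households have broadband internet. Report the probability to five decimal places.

X ~ Binomial(n=12, p=0.30).
P(X ≥ 9) = C(12,9)·0.30^9·0.70^3 + C(12,10)·0.30^10·0.70^2 + C(12,11)·0.30^11·0.70^1 + C(12,12)·0.30^12·0.70^0.
= 0.001485 + 0.000191 + 0.000015 + 0.000001 = 0.00169.

P = 0.00169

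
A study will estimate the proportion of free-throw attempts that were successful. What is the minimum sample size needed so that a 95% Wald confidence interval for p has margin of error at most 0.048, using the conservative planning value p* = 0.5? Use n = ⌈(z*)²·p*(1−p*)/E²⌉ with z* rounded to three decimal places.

n = 417

z* = 1.960 at the 95% level.
p*(1−p*) = 0.2500.
Required n before rounding: 3.841600 × 0.2500 / 0.048² = 416.840.
Rounding up, n = 417.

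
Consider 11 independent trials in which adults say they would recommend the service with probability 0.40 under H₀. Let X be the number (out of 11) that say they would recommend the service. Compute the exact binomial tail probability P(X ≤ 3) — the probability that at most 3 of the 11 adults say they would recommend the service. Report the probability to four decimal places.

P = 0.2963

X ~ Binomial(n=11, p=0.40).
P(X ≤ 3) = C(11,0)·0.40^0·0.60^11 + C(11,1)·0.40^1·0.60^10 + C(11,2)·0.40^2·0.60^9 + C(11,3)·0.40^3·0.60^8.
= 0.003628 + 0.026605 + 0.088684 + 0.177367 = 0.2963.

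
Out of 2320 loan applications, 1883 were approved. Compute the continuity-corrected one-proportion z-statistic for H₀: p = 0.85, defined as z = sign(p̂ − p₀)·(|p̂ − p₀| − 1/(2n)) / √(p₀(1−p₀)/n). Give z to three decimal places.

With x = 1883 successes in n = 2320, p̂ = 0.81164. p̂ − p₀ = -0.038362.
Continuity correction 1/(2n) = 1/4640 = 0.000216.
Corrected numerator: |-0.038362| − 0.000216 = 0.038146.
SE₀ = √(0.85·0.15/2320) = 0.007413.
z = (−)0.038146/0.007413 = -5.146.

z = -5.146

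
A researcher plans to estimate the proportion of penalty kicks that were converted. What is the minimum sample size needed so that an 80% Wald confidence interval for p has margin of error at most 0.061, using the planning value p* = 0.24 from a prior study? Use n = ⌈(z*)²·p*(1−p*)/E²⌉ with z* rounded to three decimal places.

The 80% critical value is z* = 1.282.
p*(1−p*) = 0.24·0.76 = 0.1824.
(z*)²·p*(1−p*)/E² = 1.643524·0.1824/0.003721 = 80.564.
Rounding up, n = 81.

n = 81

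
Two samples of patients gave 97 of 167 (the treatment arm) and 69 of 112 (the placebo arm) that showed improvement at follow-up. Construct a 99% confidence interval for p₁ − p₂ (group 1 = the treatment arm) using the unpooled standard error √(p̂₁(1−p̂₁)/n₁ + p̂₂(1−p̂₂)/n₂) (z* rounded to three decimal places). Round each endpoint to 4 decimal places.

p̂₁ = 97/167 = 0.58084, p̂₂ = 69/112 = 0.61607; p̂₁ − p̂₂ = -0.03523.
Unpooled SE = √(p̂₁(1−p̂₁)/n₁ + p̂₂(1−p̂₂)/n₂) = √(0.001457875 + 0.002111852) = 0.059747.
z* = 2.576 at the 99% level. Margin = 2.576·0.059747 = 0.15391.
Interval: -0.03523 ± 0.15391 → (-0.1891, 0.1187).

(-0.1891, 0.1187)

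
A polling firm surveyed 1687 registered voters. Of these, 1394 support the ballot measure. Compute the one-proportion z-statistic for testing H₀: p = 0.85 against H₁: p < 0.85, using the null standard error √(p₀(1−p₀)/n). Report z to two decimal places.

p̂ = 1394/1687 = 0.82632.
SE₀ = √(0.85·0.15/1687) = 0.008694.
z = (0.82632 − 0.85)/0.008694 = -0.02368/0.008694 = -2.72.

z = -2.72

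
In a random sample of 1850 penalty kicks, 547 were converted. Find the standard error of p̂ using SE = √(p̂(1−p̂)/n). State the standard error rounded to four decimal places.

SE = 0.0106

The sample proportion is 547/1850 = 0.29568.
p̂(1−p̂) = 0.29568·0.70432 = 0.208253.
SE = √(0.208253/1850) = √0.000112569 = 0.0106.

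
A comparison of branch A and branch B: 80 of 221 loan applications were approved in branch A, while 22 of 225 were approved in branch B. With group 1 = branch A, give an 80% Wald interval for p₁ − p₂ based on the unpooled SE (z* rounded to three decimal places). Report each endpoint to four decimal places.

p̂₁ = 0.36199, p̂₂ = 0.09778, so the observed difference is 0.26421.
SE = √(0.001045038 + 0.000392077) = √0.001437115 = 0.037909.
For 80% confidence, z* = 1.282. Margin = 1.282·0.037909 = 0.04860.
Interval: 0.26421 ± 0.04860 → (0.2156, 0.3128).

(0.2156, 0.3128)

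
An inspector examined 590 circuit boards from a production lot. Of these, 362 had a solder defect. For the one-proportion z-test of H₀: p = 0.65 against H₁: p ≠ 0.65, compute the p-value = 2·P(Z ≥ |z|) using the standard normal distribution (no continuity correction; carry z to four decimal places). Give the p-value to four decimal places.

p-value = 0.0635

p̂ = 362/590 = 0.61356.
Under H₀, SE = √(p₀(1−p₀)/n) = √(0.65·0.35/590) = √0.000385593 = 0.019637.
Test statistic (full precision, shown to 4 dp): z = (362/590 − 0.65)/SE₀ ≈ -1.8558.
From the standard normal, 2·P(Z ≥ |z|) = 0.0635.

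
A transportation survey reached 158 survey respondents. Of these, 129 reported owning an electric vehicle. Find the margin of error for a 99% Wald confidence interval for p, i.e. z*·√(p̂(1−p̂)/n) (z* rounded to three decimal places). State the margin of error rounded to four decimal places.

ME = 0.0793

The sample proportion is 129/158 = 0.81646.
SE = √(p̂(1−p̂)/n) = √(0.149856/158) = 0.030797.
For 99% confidence, z* = 2.576.
Margin of error = z*·SE = 2.576 × 0.030797 = 0.0793.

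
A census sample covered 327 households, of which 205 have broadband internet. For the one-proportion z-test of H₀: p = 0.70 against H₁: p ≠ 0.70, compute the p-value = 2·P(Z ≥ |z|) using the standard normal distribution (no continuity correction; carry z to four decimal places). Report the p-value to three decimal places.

The sample proportion is 205/327 = 0.62691.
SE₀ = √(0.70·0.30/327) = 0.025342.
Test statistic (full precision, shown to 4 dp): z = (205/327 − 0.70)/SE₀ ≈ -2.8841.
p-value = 2·P(Z ≥ |z|) with z = -2.8841 → 0.004.

p-value = 0.004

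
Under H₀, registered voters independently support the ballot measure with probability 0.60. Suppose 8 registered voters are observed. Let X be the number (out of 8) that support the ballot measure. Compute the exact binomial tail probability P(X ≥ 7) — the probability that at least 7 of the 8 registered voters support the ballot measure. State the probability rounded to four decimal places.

X ~ Binomial(n=8, p=0.60).
P(X ≥ 7) = C(8,7)·0.60^7·0.40^1 + C(8,8)·0.60^8·0.40^0.
= 0.089580 + 0.016796 = 0.1064.

P = 0.1064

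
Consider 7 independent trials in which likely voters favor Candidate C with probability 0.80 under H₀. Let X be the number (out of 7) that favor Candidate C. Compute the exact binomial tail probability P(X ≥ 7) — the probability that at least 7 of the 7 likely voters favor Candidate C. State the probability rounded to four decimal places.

P = 0.2097

X ~ Binomial(n=7, p=0.80).
P(X ≥ 7) = C(7,7)·0.80^7·0.20^0.
= 0.209715 = 0.2097.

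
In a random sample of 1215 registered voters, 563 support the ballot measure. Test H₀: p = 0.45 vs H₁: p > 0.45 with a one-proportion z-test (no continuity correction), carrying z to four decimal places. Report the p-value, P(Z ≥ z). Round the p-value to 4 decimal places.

With x = 563 successes in n = 1215, p̂ = 0.46337.
Under H₀, SE = √(p₀(1−p₀)/n) = √(0.45·0.55/1215) = √0.000203704 = 0.014272.
z = (p̂ − p₀)/SE = (563/1215 − 0.45)/0.014272 ≈ 0.9371.
From the standard normal, P(Z ≥ z) = 0.1744.

p-value = 0.1744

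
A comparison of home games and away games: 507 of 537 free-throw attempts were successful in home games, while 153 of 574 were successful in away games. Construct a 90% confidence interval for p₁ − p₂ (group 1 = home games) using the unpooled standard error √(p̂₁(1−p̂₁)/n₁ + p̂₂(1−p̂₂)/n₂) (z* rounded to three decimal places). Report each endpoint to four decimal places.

(0.6431, 0.7120)

p̂₁ = 0.94413, p̂₂ = 0.26655, so the observed difference is 0.67758.
SE = √(0.000098221 + 0.000340595) = √0.000438816 = 0.020948.
z* = 1.645 at the 90% level. Margin = 1.645·0.020948 = 0.03446.
Interval: 0.67758 ± 0.03446 → (0.6431, 0.7120).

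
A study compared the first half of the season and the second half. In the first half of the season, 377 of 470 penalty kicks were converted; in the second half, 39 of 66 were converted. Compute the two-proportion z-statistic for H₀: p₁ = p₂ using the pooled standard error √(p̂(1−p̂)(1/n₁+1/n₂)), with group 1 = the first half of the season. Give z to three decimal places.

Sample proportions: p̂₁ = 377/470 = 0.80213 and p̂₂ = 39/66 = 0.59091.
Pooling: p̂ = 416/536 = 0.77612.
SE = √[p̂(1−p̂)(1/n₁+1/n₂)] = √[0.77612·0.22388·(1/470+1/66)] ≈ 0.054794.
z = (p̂₁ − p̂₂)/SE = (0.80213 − 0.59091)/0.054794 = 0.21122/0.054794 = 3.855.

z = 3.855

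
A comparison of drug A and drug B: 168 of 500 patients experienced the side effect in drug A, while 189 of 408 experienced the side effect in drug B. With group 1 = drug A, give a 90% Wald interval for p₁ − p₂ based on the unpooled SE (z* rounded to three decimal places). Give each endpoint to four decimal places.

(-0.1807, -0.0738)

p̂₁ = 168/500 = 0.33600, p̂₂ = 189/408 = 0.46324; p̂₁ − p̂₂ = -0.12724.
Unpooled SE = √(p̂₁(1−p̂₁)/n₁ + p̂₂(1−p̂₂)/n₂) = √(0.000446208 + 0.000609432) = 0.032491.
For 90% confidence, z* = 1.645. Margin of error = 0.05345.
So the interval runs from -0.1807 to -0.0738.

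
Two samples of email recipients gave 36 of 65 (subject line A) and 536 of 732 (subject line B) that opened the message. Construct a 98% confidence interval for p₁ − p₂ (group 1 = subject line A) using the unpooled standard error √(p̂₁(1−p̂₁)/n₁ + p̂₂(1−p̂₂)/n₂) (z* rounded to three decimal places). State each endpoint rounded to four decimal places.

(-0.3268, -0.0300)

p̂₁ = 36/65 = 0.55385, p̂₂ = 536/732 = 0.73224; p̂₁ − p̂₂ = -0.17839.
SE = √(0.003801548 + 0.000267848) = √0.004069396 = 0.063792.
The 98% critical value is z* = 2.326. Margin = 2.326·0.063792 = 0.14838.
Interval: -0.17839 ± 0.14838 → (-0.3268, -0.0300).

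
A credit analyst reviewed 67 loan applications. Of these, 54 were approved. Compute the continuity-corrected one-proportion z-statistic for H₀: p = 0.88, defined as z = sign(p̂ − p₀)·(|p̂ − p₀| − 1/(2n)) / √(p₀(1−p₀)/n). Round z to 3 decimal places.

z = -1.677

p̂ = 54/67 = 0.80597. p̂ − p₀ = -0.074030.
1/(2n) = 0.007463.
Corrected numerator: |-0.074030| − 0.007463 = 0.066567.
SE₀ = √(0.88·0.12/67) = 0.039700.
z = (−)0.066567/0.039700 = -1.677.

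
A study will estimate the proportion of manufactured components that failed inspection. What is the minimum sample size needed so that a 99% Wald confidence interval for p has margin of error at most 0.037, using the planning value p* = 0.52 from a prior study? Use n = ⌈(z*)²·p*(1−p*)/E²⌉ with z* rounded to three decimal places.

For 99% confidence, z* = 2.576.
p*(1−p*) = 0.52·0.48 = 0.2496.
Required n before rounding: 6.635776 × 0.2496 / 0.037² = 1209.854.
⌈1209.854⌉ = 1210.

n = 1210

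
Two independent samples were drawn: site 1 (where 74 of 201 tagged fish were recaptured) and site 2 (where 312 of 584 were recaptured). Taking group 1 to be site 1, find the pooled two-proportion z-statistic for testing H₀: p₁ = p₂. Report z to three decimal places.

Sample proportions: p̂₁ = 74/201 = 0.36816 and p̂₂ = 312/584 = 0.53425.
Pooling: p̂ = 386/785 = 0.49172.
SE = √[p̂(1−p̂)(1/n₁+1/n₂)] = √[0.49172·0.50828·(1/201+1/584)] ≈ 0.040883.
z = (p̂₁ − p̂₂)/SE = (0.36816 − 0.53425)/0.040883 = -0.16609/0.040883 = -4.063.

z = -4.063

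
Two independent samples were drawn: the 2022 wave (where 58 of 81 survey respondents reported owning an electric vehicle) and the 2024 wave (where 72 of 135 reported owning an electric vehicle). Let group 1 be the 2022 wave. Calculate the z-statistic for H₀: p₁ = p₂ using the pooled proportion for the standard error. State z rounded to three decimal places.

z = 2.656

Sample proportions: p̂₁ = 58/81 = 0.71605 and p̂₂ = 72/135 = 0.53333.
Pooling: p̂ = 130/216 = 0.60185.
Pooled SE = √[0.2396262·0.01975309] ≈ 0.068799.
z = (p̂₁ − p̂₂)/SE = (0.71605 − 0.53333)/0.068799 = 0.18272/0.068799 = 2.656.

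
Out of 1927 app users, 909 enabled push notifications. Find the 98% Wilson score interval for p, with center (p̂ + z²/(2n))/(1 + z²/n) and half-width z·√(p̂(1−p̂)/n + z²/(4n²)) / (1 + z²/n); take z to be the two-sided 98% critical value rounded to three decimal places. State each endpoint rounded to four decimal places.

(0.4454, 0.4982)

p̂ = 909/1927 = 0.47172; z = 2.326, so z² = 5.410276.
Denominator 1 + z²/n = 1 + 5.410276/1927 = 1.002808.
Center = (0.47172 + 0.001404)/1.002808 = 0.47180.
Radicand: p̂(1−p̂)/n + z²/(4n²) = 0.000129320 + 0.000000364 = 0.000129684.
Half-width = 2.326·√0.000129684/1.002808 = 0.02641.
So the interval runs from 0.4454 to 0.4982.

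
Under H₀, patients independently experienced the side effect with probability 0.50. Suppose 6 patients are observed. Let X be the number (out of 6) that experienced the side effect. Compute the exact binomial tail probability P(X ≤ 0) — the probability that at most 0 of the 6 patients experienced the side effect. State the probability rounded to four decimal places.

X is binomial with n = 6 and p = 0.50.
P(X ≤ 0) = C(6,0)·0.50^0·0.50^6.
= 0.015625 = 0.0156.

P = 0.0156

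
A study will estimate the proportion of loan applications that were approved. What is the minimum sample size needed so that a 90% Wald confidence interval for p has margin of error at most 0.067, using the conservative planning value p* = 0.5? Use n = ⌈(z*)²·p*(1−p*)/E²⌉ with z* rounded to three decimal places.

n = 151

For 90% confidence, z* = 1.645.
p*(1−p*) = 0.50·0.50 = 0.2500.
(z*)²·p*(1−p*)/E² = 2.706025·0.2500/0.004489 = 150.703.
⌈150.703⌉ = 151.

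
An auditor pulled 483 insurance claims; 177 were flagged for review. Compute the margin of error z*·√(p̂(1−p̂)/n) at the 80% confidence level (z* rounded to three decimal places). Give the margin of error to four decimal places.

p̂ = 177/483 = 0.36646.
SE(p̂) = √(0.36646·0.63354/483) = 0.021924.
For 80% confidence, z* = 1.282.
Margin of error = z*·SE = 1.282 × 0.021924 = 0.0281.

ME = 0.0281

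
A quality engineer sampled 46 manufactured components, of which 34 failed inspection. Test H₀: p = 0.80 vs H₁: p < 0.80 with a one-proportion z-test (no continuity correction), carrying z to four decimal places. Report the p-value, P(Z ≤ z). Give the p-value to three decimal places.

With x = 34 successes in n = 46, p̂ = 0.73913.
SE₀ = √(0.80·0.20/46) = 0.058977.
Test statistic (full precision, shown to 4 dp): z = (34/46 − 0.80)/SE₀ ≈ -1.0321.
p-value = P(Z ≤ z) with z = -1.0321 → 0.151.

p-value = 0.151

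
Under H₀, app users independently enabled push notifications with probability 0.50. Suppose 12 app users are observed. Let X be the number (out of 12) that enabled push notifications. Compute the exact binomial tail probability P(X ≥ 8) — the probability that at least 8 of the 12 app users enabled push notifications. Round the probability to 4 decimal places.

P = 0.1938

X ~ Binomial(n=12, p=0.50).
P(X ≥ 8) = Σ_{j=8}^{12} C(12,j)·0.50^j·0.50^{12−j}.
= 0.120850 + 0.053711 + 0.016113 + 0.002930 + 0.000244 = 0.1938.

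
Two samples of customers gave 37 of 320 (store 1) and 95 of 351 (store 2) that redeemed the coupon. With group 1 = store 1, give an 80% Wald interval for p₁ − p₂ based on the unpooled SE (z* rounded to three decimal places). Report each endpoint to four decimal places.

p̂₁ = 0.11563, p̂₂ = 0.27066, so the observed difference is -0.15503.
SE = √(0.000319550 + 0.000562396) = √0.000881946 = 0.029698.
The 80% critical value is z* = 1.282. Margin = 1.282·0.029698 = 0.03807.
CI: -0.15503 ± 0.03807 = (-0.1931, -0.1170).

(-0.1931, -0.1170)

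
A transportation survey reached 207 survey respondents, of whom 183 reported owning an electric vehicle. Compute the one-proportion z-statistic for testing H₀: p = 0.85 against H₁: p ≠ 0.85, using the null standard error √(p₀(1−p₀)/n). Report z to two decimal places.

z = 1.37

Sample proportion p̂ = 183/207 = 0.88406.
Null standard error: √(0.85·0.15/207) = √0.000615942 = 0.024818.
Test statistic: z = 0.03406/0.024818 = 1.37.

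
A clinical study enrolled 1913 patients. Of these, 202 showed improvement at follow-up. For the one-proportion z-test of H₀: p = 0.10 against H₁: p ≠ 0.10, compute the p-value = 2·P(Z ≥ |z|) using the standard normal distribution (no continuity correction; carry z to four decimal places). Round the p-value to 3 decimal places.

p-value = 0.415

p̂ = 202/1913 = 0.10559.
Null standard error: √(0.10·0.90/1913) = √0.000047047 = 0.006859.
z = (p̂ − p₀)/SE = (202/1913 − 0.10)/0.006859 ≈ 0.8155.
p-value = 2·P(Z ≥ |z|) with z = 0.8155 → 0.415.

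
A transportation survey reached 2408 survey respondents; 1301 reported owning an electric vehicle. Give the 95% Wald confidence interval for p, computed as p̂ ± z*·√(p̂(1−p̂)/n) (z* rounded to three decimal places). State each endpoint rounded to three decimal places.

(0.520, 0.560)

With x = 1301 successes in n = 2408, p̂ = 0.54028.
SE(p̂) = √(0.54028·0.45972/2408) = 0.010156.
The 95% critical value is z* = 1.960.
Margin = 1.960·0.010156 = 0.01991.
Interval: 0.54028 ± 0.01991 → (0.520, 0.560).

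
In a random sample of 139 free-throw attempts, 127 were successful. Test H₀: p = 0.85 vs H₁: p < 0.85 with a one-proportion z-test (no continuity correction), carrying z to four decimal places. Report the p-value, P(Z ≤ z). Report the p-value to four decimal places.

Sample proportion p̂ = 127/139 = 0.91367.
SE₀ = √(0.85·0.15/139) = 0.030286.
z = (p̂ − p₀)/SE = (127/139 − 0.85)/0.030286 ≈ 2.1022.
p-value = P(Z ≤ z) with z = 2.1022 → 0.9822.

p-value = 0.9822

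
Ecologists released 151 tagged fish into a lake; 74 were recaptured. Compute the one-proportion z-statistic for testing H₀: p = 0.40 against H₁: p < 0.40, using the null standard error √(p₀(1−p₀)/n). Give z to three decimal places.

z = 2.259

p̂ = 74/151 = 0.49007.
Null standard error: √(0.40·0.60/151) = √0.001589404 = 0.039867.
z = (p̂ − p₀)/SE = (0.49007 − 0.40)/0.039867 = 2.259.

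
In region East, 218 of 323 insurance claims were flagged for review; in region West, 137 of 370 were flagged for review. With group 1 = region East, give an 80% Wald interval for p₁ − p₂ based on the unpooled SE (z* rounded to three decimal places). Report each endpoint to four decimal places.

p̂₁ = 218/323 = 0.67492, p̂₂ = 137/370 = 0.37027; p̂₁ − p̂₂ = 0.30465.
Unpooled SE = √(p̂₁(1−p̂₁)/n₁ + p̂₂(1−p̂₂)/n₂) = √(0.000679263 + 0.000630190) = 0.036186.
z* = 1.282 at the 80% level. Margin of error = 0.04639.
So the interval runs from 0.2583 to 0.3510.

(0.2583, 0.3510)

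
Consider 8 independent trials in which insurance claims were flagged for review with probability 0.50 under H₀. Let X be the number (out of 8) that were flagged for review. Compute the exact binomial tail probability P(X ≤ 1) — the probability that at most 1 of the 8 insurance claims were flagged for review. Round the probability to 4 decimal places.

P = 0.0352

X ~ Binomial(n=8, p=0.50).
P(X ≤ 1) = C(8,0)·0.50^0·0.50^8 + C(8,1)·0.50^1·0.50^7.
= 0.003906 + 0.031250 = 0.0352.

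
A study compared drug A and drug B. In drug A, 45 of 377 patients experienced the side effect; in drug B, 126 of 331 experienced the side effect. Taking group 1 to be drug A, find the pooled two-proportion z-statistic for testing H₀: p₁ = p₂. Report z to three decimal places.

p̂₁ = 45/377 = 0.11936, p̂₂ = 126/331 = 0.38066.
Pooling: p̂ = 171/708 = 0.24153.
Pooled SE = √[0.1831909·0.00567367] ≈ 0.032239.
z = (p̂₁ − p̂₂)/SE = (0.11936 − 0.38066)/0.032239 = -0.26130/0.032239 = -8.105.

z = -8.105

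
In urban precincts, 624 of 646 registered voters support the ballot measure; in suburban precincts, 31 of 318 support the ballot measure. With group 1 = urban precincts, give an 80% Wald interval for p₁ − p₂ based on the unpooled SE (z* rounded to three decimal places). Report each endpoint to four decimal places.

p̂₁ = 624/646 = 0.96594, p̂₂ = 31/318 = 0.09748; p̂₁ − p̂₂ = 0.86846.
Unpooled SE = √(p̂₁(1−p̂₁)/n₁ + p̂₂(1−p̂₂)/n₂) = √(0.000050922 + 0.000276670) = 0.018100.
z* = 1.282 at the 80% level. Margin of error = 0.02320.
Interval: 0.86846 ± 0.02320 → (0.8453, 0.8917).

(0.8453, 0.8917)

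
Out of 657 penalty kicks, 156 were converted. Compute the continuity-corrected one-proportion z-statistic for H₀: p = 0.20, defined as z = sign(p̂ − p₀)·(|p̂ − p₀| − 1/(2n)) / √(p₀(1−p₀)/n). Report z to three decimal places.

With x = 156 successes in n = 657, p̂ = 0.23744. p̂ − p₀ = 0.037443.
Continuity correction 1/(2n) = 1/1314 = 0.000761.
Corrected numerator: |0.037443| − 0.000761 = 0.036682.
Null standard error: √(0.20·0.80/657) = √0.000243531 = 0.015605.
z = (+)0.036682/0.015605 = 2.351.

z = 2.351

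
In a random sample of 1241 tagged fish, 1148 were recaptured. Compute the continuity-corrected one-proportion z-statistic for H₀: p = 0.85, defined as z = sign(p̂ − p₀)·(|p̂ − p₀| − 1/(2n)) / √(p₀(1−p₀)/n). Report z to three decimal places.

z = 7.366

Sample proportion p̂ = 1148/1241 = 0.92506. p̂ − p₀ = 0.075060.
Continuity correction 1/(2n) = 1/2482 = 0.000403.
Corrected numerator: |0.075060| − 0.000403 = 0.074657.
SE₀ = √(0.85·0.15/1241) = 0.010136.
z = +0.074657/0.010136 = 7.366.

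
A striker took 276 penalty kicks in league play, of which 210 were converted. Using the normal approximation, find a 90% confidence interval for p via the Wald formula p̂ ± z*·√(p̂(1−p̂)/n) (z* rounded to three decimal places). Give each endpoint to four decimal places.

(0.7186, 0.8031)

p̂ = 210/276 = 0.76087.
SE(p̂) = √(0.76087·0.23913/276) = 0.025675.
For 90% confidence, z* = 1.645.
Margin = 1.645·0.025675 = 0.04224.
CI: 0.76087 ± 0.04224 = (0.7186, 0.8031).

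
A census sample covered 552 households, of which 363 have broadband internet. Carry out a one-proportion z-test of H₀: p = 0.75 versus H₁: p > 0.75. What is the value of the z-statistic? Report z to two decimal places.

z = -5.01

p̂ = 363/552 = 0.65761.
SE₀ = √(0.75·0.25/552) = 0.018430.
Test statistic: z = -0.09239/0.018430 = -5.01.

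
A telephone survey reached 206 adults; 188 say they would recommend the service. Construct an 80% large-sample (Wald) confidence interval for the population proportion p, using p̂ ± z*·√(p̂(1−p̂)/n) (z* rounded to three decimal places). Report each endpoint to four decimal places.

Sample proportion p̂ = 188/206 = 0.91262.
SE(p̂) = √(0.91262·0.08738/206) = 0.019675.
z* = 1.282 at the 80% level.
Margin = 1.282·0.019675 = 0.02522.
Interval: 0.91262 ± 0.02522 → (0.8874, 0.9378).

(0.8874, 0.9378)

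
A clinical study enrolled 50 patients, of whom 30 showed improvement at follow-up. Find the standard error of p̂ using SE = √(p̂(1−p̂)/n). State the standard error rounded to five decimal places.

SE = 0.06928

p̂ = 30/50 = 0.60000.
p̂(1−p̂) = 0.240000.
SE = √(0.240000/50) = √0.004800000 = 0.06928.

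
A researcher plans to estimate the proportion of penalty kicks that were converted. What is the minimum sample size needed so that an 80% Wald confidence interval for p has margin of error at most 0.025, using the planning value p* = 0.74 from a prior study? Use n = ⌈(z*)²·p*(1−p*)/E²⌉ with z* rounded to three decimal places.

For 80% confidence, z* = 1.282.
p*(1−p*) = 0.74·0.26 = 0.1924.
Required n before rounding: 1.643524 × 0.1924 / 0.025² = 505.942.
Rounding up, n = 506.

n = 506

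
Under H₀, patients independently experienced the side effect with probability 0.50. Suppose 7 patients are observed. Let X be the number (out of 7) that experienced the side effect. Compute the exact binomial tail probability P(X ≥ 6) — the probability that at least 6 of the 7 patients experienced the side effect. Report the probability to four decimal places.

X ~ Binomial(n=7, p=0.50).
P(X ≥ 6) = C(7,6)·0.50^6·0.50^1 + C(7,7)·0.50^7·0.50^0.
= 0.054688 + 0.007812 = 0.0625.

P = 0.0625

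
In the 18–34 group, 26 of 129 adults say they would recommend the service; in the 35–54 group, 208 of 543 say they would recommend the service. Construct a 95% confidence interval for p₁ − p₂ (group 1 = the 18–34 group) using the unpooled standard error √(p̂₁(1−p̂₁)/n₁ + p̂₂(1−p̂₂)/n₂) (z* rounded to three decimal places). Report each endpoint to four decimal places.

(-0.2619, -0.1011)

p̂₁ = 26/129 = 0.20155, p̂₂ = 208/543 = 0.38306; p̂₁ − p̂₂ = -0.18151.
Unpooled SE = √(p̂₁(1−p̂₁)/n₁ + p̂₂(1−p̂₂)/n₂) = √(0.001247503 + 0.000435220) = 0.041021.
The 95% critical value is z* = 1.960. Margin of error = 0.08040.
So the interval runs from -0.2619 to -0.1011.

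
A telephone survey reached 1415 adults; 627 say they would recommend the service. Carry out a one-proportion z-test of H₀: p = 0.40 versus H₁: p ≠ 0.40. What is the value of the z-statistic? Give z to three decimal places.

z = 3.310

The sample proportion is 627/1415 = 0.44311.
Null standard error: √(0.40·0.60/1415) = √0.000169611 = 0.013023.
z = (p̂ − p₀)/SE = (0.44311 − 0.40)/0.013023 = 3.310.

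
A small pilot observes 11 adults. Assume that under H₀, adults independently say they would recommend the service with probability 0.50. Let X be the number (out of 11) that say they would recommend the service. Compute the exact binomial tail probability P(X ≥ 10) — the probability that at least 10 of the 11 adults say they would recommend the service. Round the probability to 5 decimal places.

P = 0.00586

X is binomial with n = 11 and p = 0.50.
P(X ≥ 10) = C(11,10)·0.50^10·0.50^1 + C(11,11)·0.50^11·0.50^0.
= 0.005371 + 0.000488 = 0.00586.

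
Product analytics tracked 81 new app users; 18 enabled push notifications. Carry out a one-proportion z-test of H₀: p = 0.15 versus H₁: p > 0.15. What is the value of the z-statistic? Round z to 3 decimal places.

z = 1.820

The sample proportion is 18/81 = 0.22222.
Under H₀, SE = √(p₀(1−p₀)/n) = √(0.15·0.85/81) = √0.001574074 = 0.039675.
z = (0.22222 − 0.15)/0.039675 = 0.07222/0.039675 = 1.820.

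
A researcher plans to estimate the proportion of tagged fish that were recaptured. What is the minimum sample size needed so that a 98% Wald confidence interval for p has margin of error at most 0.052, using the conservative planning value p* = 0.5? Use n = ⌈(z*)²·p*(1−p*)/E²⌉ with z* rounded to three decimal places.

The 98% critical value is z* = 2.326.
p*(1−p*) = 0.50·0.50 = 0.2500.
(z*)²·p*(1−p*)/E² = 5.410276·0.2500/0.002704 = 500.210.
Rounding up, n = 501.

n = 501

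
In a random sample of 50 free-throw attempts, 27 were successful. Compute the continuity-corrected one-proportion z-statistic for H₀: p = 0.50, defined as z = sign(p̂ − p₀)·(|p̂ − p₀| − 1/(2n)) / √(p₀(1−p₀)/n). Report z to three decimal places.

z = 0.424

With x = 27 successes in n = 50, p̂ = 0.54000. p̂ − p₀ = 0.040000.
Continuity correction 1/(2n) = 1/100 = 0.010000.
Corrected numerator: |0.040000| − 0.010000 = 0.030000.
Null standard error: √(0.50·0.50/50) = √0.005000000 = 0.070711.
z = +0.030000/0.070711 = 0.424.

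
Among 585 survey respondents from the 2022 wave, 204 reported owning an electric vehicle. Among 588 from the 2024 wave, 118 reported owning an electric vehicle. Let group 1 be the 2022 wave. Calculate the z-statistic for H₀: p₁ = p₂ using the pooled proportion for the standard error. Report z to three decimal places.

p̂₁ = 204/585 = 0.34872, p̂₂ = 118/588 = 0.20068.
Pooled p̂ = (204+118)/(585+588) = 322/1173 = 0.27451.
Pooled SE = √[0.1991542·0.00341008] ≈ 0.026060.
z = (p̂₁ − p̂₂)/SE = (0.34872 − 0.20068)/0.026060 = 0.14804/0.026060 = 5.681.

z = 5.681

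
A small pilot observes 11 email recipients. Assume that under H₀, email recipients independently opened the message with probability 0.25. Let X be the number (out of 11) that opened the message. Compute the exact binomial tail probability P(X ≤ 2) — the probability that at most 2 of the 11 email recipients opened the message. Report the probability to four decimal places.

X is binomial with n = 11 and p = 0.25.
P(X ≤ 2) = C(11,0)·0.25^0·0.75^11 + C(11,1)·0.25^1·0.75^10 + C(11,2)·0.25^2·0.75^9.
= 0.042235 + 0.154862 + 0.258104 = 0.4552.

P = 0.4552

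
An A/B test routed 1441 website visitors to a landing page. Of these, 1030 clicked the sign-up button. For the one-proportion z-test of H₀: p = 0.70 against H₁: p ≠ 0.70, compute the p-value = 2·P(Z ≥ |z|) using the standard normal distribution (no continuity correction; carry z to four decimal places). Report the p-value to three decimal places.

p-value = 0.221

p̂ = 1030/1441 = 0.71478.
Null standard error: √(0.70·0.30/1441) = √0.000145732 = 0.012072.
z = (p̂ − p₀)/SE = (1030/1441 − 0.70)/0.012072 ≈ 1.2244.
p-value = 2·P(Z ≥ |z|) with z = 1.2244 → 0.221.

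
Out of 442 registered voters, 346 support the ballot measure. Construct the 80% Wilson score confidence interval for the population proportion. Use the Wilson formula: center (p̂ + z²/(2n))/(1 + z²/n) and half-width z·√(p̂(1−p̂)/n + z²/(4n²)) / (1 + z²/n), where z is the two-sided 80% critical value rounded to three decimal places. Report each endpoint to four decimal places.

Here p̂ = 346/442 = 0.78281 and z = 1.282 (z² = 1.643524).
Denominator 1 + z²/n = 1 + 1.643524/442 = 1.003718.
Adjusted center: (0.78281 + z²/(2n))/1.003718 = 0.78176.
Radicand: p̂(1−p̂)/n + z²/(4n²) = 0.000384663 + 0.000002103 = 0.000386766.
Half-width = 1.282·√0.000386766/1.003718 = 0.02512.
Interval: 0.78176 ± 0.02512 → (0.7566, 0.8069).

(0.7566, 0.8069)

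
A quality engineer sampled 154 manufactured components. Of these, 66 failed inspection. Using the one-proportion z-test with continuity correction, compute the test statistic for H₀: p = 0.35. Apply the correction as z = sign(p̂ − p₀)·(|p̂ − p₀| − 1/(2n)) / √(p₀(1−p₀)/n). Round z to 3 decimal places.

z = 1.960

The sample proportion is 66/154 = 0.42857. p̂ − p₀ = 0.078571.
Continuity correction 1/(2n) = 1/308 = 0.003247.
Corrected numerator: |0.078571| − 0.003247 = 0.075324.
Null standard error: √(0.35·0.65/154) = √0.001477273 = 0.038435.
z = (+)0.075324/0.038435 = 1.960.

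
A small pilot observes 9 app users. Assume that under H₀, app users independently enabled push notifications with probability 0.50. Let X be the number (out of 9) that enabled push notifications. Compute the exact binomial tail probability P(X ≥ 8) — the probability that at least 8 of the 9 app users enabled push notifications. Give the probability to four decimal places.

P = 0.0195

X ~ Binomial(n=9, p=0.50).
P(X ≥ 8) = C(9,8)·0.50^8·0.50^1 + C(9,9)·0.50^9·0.50^0.
= 0.017578 + 0.001953 = 0.0195.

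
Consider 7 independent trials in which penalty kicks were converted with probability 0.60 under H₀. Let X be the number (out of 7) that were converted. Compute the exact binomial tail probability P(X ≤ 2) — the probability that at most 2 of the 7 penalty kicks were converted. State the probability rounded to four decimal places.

P = 0.0963

X is binomial with n = 7 and p = 0.60.
P(X ≤ 2) = C(7,0)·0.60^0·0.40^7 + C(7,1)·0.60^1·0.40^6 + C(7,2)·0.60^2·0.40^5.
= 0.001638 + 0.017203 + 0.077414 = 0.0963.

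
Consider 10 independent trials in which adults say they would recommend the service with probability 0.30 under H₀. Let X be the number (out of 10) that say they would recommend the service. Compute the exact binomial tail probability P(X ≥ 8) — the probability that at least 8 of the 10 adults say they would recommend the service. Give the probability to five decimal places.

X is binomial with n = 10 and p = 0.30.
P(X ≥ 8) = C(10,8)·0.30^8·0.70^2 + C(10,9)·0.30^9·0.70^1 + C(10,10)·0.30^10·0.70^0.
= 0.001447 + 0.000138 + 0.000006 = 0.00159.

P = 0.00159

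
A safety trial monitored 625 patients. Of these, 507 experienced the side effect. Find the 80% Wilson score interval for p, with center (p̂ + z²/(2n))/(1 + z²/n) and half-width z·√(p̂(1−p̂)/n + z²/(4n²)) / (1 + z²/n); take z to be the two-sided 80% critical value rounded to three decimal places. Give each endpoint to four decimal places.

Here p̂ = 507/625 = 0.81120 and z = 1.282 (z² = 1.643524).
Denominator 1 + z²/n = 1 + 1.643524/625 = 1.002630.
Adjusted center: (0.81120 + z²/(2n))/1.002630 = 0.81038.
Radicand: p̂(1−p̂)/n + z²/(4n²) = 0.000245047 + 0.000001052 = 0.000246099.
Half-width = 1.282·√0.000246099/1.002630 = 0.02006.
So the interval runs from 0.7903 to 0.8304.

(0.7903, 0.8304)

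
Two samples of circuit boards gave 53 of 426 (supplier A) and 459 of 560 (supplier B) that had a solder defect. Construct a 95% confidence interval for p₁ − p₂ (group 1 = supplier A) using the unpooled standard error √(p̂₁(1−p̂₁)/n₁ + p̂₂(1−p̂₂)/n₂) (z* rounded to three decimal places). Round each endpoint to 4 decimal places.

(-0.7399, -0.6505)

p̂₁ = 53/426 = 0.12441, p̂₂ = 459/560 = 0.81964; p̂₁ − p̂₂ = -0.69523.
Unpooled SE = √(p̂₁(1−p̂₁)/n₁ + p̂₂(1−p̂₂)/n₂) = √(0.000255715 + 0.000263979) = 0.022797.
For 95% confidence, z* = 1.960. Margin of error = 0.04468.
CI: -0.69523 ± 0.04468 = (-0.7399, -0.6505).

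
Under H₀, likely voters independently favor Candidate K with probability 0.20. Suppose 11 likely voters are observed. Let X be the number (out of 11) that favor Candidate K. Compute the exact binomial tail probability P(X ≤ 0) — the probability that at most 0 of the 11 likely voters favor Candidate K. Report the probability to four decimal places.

P = 0.0859

X ~ Binomial(n=11, p=0.20).
P(X ≤ 0) = C(11,0)·0.20^0·0.80^11.
= 0.085899 = 0.0859.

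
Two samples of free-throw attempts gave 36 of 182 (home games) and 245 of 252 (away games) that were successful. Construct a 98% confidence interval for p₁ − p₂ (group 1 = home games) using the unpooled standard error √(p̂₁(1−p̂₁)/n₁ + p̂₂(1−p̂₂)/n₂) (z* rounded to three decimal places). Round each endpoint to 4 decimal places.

p̂₁ = 36/182 = 0.19780, p̂₂ = 245/252 = 0.97222; p̂₁ − p̂₂ = -0.77442.
Unpooled SE = √(p̂₁(1−p̂₁)/n₁ + p̂₂(1−p̂₂)/n₂) = √(0.000871849 + 0.000107167) = 0.031289.
z* = 2.326 at the 98% level. Margin = 2.326·0.031289 = 0.07278.
So the interval runs from -0.8472 to -0.7016.

(-0.8472, -0.7016)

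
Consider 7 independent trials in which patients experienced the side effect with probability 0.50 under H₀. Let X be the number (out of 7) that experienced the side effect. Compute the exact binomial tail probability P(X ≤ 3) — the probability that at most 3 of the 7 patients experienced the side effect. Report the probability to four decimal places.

P = 0.5000

X is binomial with n = 7 and p = 0.50.
P(X ≤ 3) = C(7,0)·0.50^0·0.50^7 + C(7,1)·0.50^1·0.50^6 + C(7,2)·0.50^2·0.50^5 + C(7,3)·0.50^3·0.50^4.
= 0.007812 + 0.054688 + 0.164062 + 0.273438 = 0.5000.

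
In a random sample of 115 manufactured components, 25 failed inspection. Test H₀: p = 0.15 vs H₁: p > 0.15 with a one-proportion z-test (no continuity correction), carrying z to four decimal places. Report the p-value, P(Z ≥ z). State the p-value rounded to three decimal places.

The sample proportion is 25/115 = 0.21739.
SE₀ = √(0.15·0.85/115) = 0.033297.
z = (p̂ − p₀)/SE = (25/115 − 0.15)/0.033297 ≈ 2.0239.
From the standard normal, P(Z ≥ z) = 0.021.

p-value = 0.021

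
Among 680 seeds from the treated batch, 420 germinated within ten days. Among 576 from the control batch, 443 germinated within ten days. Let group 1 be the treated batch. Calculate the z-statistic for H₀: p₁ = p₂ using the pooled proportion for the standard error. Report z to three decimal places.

p̂₁ = 420/680 = 0.61765, p̂₂ = 443/576 = 0.76910.
Pooling: p̂ = 863/1256 = 0.68710.
SE = √[p̂(1−p̂)(1/n₁+1/n₂)] = √[0.68710·0.31290·(1/680+1/576)] ≈ 0.026257.
z = -0.15145/0.026257 = -5.768.

z = -5.768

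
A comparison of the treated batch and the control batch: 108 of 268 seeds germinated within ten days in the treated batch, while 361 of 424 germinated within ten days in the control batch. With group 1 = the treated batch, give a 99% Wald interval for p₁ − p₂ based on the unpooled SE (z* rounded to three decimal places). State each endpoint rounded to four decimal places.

(-0.5375, -0.3593)

p̂₁ = 0.40299, p̂₂ = 0.85142, so the observed difference is -0.44843.
SE = √(0.000897717 + 0.000298367) = √0.001196084 = 0.034584.
z* = 2.576 at the 99% level. Margin of error = 0.08909.
CI: -0.44843 ± 0.08909 = (-0.5375, -0.3593).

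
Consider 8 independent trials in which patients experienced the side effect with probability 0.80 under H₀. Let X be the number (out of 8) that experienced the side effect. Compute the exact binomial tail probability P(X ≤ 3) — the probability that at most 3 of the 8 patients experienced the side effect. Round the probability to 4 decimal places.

X is binomial with n = 8 and p = 0.80.
P(X ≤ 3) = C(8,0)·0.80^0·0.20^8 + C(8,1)·0.80^1·0.20^7 + C(8,2)·0.80^2·0.20^6 + C(8,3)·0.80^3·0.20^5.
= 0.000003 + 0.000082 + 0.001147 + 0.009175 = 0.0104.

P = 0.0104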